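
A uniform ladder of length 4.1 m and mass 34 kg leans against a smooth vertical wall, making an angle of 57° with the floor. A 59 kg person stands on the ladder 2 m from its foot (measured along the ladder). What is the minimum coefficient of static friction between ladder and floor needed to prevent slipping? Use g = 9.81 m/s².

Take moments about the foot of the ladder.
Ladder weight 34×9.81 = 333.5 N acts at 2.05 m along the ladder; its horizontal arm is 2.05·cos57° = 1.117 m → τ = 372.5 N·m clockwise.
Person: 59×9.81 = 578.8 N at 2 m → arm 1.089 m → τ = 630.3 N·m clockwise.
Wall normal N acts horizontally at the top; its moment arm is the height L sinθ = 4.1·sin57° = 3.439 m, counterclockwise.
Setting net torque to zero: N × 3.439 = 1003 → N = 291.7 N.
ΣFx = 0 ⇒ f = N_wall = 291.7 N. ΣFy = 0 ⇒ N_floor = 912.3 N.
μ_min = f / N_floor = 291.7 / 912.3 = 0.32.

μ_min ≈ 0.32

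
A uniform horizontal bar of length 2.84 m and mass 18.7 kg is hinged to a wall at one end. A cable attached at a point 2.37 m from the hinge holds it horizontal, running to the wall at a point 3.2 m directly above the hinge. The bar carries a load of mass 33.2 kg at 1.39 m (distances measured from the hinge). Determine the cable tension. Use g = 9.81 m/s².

T ≈ 374 N

Choose the hinge as the axis so the unknown hinge reaction has zero arm there.
Beam weight: 18.7 × 9.81 = 183.4 N down at 1.42 m → arm 1.42 m, τ = 183.4 × 1.42 = 260.4 N·m clockwise.
Load: 33.2 × 9.81 = 325.7 N down at 1.39 m → arm 1.39 m, τ = 325.7 × 1.39 = 452.7 N·m clockwise.
Total clockwise load moment = 713.1 N·m.
The cable tension T acts at 2.37 m; only its component perpendicular to the bar, T sinθ, produces torque. sinθ = h/√(h²+d²) = 3.2/√(3.2²+2.37²) = 0.8036.
Στ = 0 ⇒ T × 2.37 × 0.8036 = 713.1 ⇒ T = 713.1 / 1.905 = 374 N.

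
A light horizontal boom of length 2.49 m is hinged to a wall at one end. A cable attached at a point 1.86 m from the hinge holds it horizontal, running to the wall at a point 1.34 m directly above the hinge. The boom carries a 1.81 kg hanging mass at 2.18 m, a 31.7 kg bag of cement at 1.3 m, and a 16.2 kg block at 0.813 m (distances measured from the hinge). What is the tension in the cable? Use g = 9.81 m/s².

T ≈ 526 N

Sum moments about the hinge (the unknown hinge reaction has zero arm there).
Hanging mass: 1.81 × 9.81 = 17.76 N down at 2.18 m → arm 2.18 m, τ = 17.76 × 2.18 = 38.72 N·m clockwise.
Bag of cement: 31.7 × 9.81 = 311 N down at 1.3 m → arm 1.3 m, τ = 311 × 1.3 = 404.3 N·m clockwise.
Block: 16.2 × 9.81 = 158.9 N down at 0.813 m → arm 0.813 m, τ = 158.9 × 0.813 = 129.2 N·m clockwise.
Total clockwise load moment = 572.2 N·m.
The cable tension T acts at 1.86 m; only its component perpendicular to the boom, T sinθ, produces torque. sinθ = h/√(h²+d²) = 1.34/√(1.34²+1.86²) = 0.5845.
Setting net torque to zero: T × 1.86 × 0.5845 = 572.2 → T = 572.2 / 1.087 = 526 N.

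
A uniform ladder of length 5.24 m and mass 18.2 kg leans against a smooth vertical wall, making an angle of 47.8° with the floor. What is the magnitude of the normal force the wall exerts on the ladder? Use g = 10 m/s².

About the foot of the ladder:
Ladder weight 18.2×10 = 182 N acts at 2.62 m along the ladder; its horizontal arm is 2.62·cos47.8° = 1.76 m → τ = 320.3 N·m clockwise.
Wall normal N acts horizontally at the top; its moment arm is the height L sinθ = 5.24·sin47.8° = 3.882 m, counterclockwise.
Στ = 0 ⇒ N × 3.882 = 320.3 ⇒ N = 82.5 N.

N_wall ≈ 82.5 N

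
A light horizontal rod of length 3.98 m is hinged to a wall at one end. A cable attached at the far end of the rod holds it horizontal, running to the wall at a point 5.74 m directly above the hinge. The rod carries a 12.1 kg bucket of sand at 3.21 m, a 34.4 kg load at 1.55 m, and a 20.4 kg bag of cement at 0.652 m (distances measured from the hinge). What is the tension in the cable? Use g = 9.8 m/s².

Taking torques about the hinge:
Bucket of sand: 12.1 × 9.8 = 118.6 N down at 3.21 m → arm 3.21 m, τ = 118.6 × 3.21 = 380.7 N·m clockwise.
Load: 34.4 × 9.8 = 337.1 N down at 1.55 m → arm 1.55 m, τ = 337.1 × 1.55 = 522.5 N·m clockwise.
Bag of cement: 20.4 × 9.8 = 199.9 N down at 0.652 m → arm 0.652 m, τ = 199.9 × 0.652 = 130.3 N·m clockwise.
Total clockwise load moment = 1034 N·m.
The cable tension T acts at 3.98 m; only its component perpendicular to the rod, T sinθ, produces torque. sinθ = h/√(h²+d²) = 5.74/√(5.74²+3.98²) = 0.8218.
Στ = 0 ⇒ T × 3.98 × 0.8218 = 1034 ⇒ T = 1034 / 3.271 = 316 N.

T ≈ 316 N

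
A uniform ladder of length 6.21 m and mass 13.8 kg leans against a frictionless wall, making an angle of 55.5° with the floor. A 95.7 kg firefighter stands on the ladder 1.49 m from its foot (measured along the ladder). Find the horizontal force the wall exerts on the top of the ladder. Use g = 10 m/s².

N_wall ≈ 205 N

About the foot of the ladder:
Ladder weight 13.8×10 = 138 N acts at 3.105 m along the ladder; its horizontal arm is 3.105·cos55.5° = 1.759 m → τ = 242.7 N·m clockwise.
Firefighter: 95.7×10 = 957 N at 1.49 m → arm 0.8439 m → τ = 807.6 N·m clockwise.
Wall normal N acts horizontally at the top; its moment arm is the height L sinθ = 6.21·sin55.5° = 5.118 m, counterclockwise.
Balancing moments: N × 5.118 = 1050, giving N = 205 N.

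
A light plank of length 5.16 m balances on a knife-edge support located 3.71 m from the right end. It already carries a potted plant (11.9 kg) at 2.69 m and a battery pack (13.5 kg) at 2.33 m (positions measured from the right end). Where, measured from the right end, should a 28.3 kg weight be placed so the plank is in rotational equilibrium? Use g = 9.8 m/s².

Taking torques about the knife-edge support (at 3.71 m from the right end):
Potted plant: 11.9 × 9.8 = 116.6 N down at 2.69 m → arm 1.02 m, τ = 116.6 × 1.02 = 118.9 N·m clockwise.
Battery pack: 13.5 × 9.8 = 132.3 N down at 2.33 m → arm 1.38 m, τ = 132.3 × 1.38 = 182.6 N·m clockwise.
Net moment of existing loads = 301.5 N·m clockwise.
The weight weighs 28.3 × 9.8 = 277.3 N and must supply an equal counterclockwise moment, so its lever arm about the knife-edge support is 301.5 / 277.3 = 1.09 m.
That puts it at 3.71 + 1.09 = 4.8 m from the right end.

x ≈ 4.8 m from the right end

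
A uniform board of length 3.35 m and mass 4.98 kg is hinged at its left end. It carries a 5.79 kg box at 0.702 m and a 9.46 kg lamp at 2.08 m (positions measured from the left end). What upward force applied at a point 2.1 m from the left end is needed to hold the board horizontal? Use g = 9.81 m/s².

F ≈ 150 N

Taking torques about the left end:
Beam weight: 4.98 × 9.81 = 48.85 N down at 1.675 m → arm 1.675 m, τ = 48.85 × 1.675 = 81.82 N·m clockwise.
Box: 5.79 × 9.81 = 56.8 N down at 0.702 m → arm 0.702 m, τ = 56.8 × 0.702 = 39.87 N·m clockwise.
Lamp: 9.46 × 9.81 = 92.8 N down at 2.08 m → arm 2.08 m, τ = 92.8 × 2.08 = 193 N·m clockwise.
Net moment of the loads = 314.7 N·m clockwise.
The upward force F acts at a point 2.1 m from the left end, arm 2.1 m, giving F × 2.1 counterclockwise.
Setting net torque to zero: F × 2.1 = 314.7 → F = 314.7 / 2.1 = 150 N.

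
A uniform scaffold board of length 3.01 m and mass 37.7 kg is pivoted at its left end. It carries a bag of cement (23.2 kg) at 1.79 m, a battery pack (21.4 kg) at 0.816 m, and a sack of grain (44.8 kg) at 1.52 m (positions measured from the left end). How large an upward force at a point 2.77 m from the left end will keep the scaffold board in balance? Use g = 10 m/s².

F ≈ 664 N

Choose the left end as the axis so the unknown pivot reaction has zero arm there.
Beam weight: 37.7 × 10 = 377 N down at 1.505 m → arm 1.505 m, τ = 377 × 1.505 = 567.4 N·m clockwise.
Bag of cement: 23.2 × 10 = 232 N down at 1.79 m → arm 1.79 m, τ = 232 × 1.79 = 415.3 N·m clockwise.
Battery pack: 21.4 × 10 = 214 N down at 0.816 m → arm 0.816 m, τ = 214 × 0.816 = 174.6 N·m clockwise.
Sack of grain: 44.8 × 10 = 448 N down at 1.52 m → arm 1.52 m, τ = 448 × 1.52 = 681 N·m clockwise.
Net moment of the loads = 1838 N·m clockwise.
The upward force F acts at a point 2.77 m from the left end, arm 2.77 m, giving F × 2.77 counterclockwise.
Balancing moments: F × 2.77 = 1838, giving F = 1838 / 2.77 = 664 N.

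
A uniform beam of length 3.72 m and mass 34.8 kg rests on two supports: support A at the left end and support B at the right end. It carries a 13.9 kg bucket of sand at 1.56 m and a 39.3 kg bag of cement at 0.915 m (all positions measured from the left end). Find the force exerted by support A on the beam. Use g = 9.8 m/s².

R_A ≈ 540 N

Taking torques about support B:
Beam weight: 34.8 × 9.8 = 341 N down at 1.86 m → arm 1.86 m, τ = 341 × 1.86 = 634.3 N·m counterclockwise.
Bucket of sand: 13.9 × 9.8 = 136.2 N down at 1.56 m → arm 2.16 m, τ = 136.2 × 2.16 = 294.2 N·m counterclockwise.
Bag of cement: 39.3 × 9.8 = 385.1 N down at 0.915 m → arm 2.805 m, τ = 385.1 × 2.805 = 1080 N·m counterclockwise.
Net load moment about support B = 2008 N·m counterclockwise.
Reaction R at support A is upward at 0 m, arm 3.72 m → moment R × 3.72 clockwise.
Setting net torque to zero: R × 3.72 = 2008 → R = 540 N.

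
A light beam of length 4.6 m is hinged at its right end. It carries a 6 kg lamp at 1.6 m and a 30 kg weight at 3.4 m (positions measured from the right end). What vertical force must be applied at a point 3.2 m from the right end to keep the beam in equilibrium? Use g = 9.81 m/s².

About the right end:
Lamp: 6 × 9.81 = 58.86 N down at 1.6 m → arm 1.6 m, τ = 58.86 × 1.6 = 94.18 N·m counterclockwise.
Weight: 30 × 9.81 = 294.3 N down at 3.4 m → arm 3.4 m, τ = 294.3 × 3.4 = 1001 N·m counterclockwise.
Net moment of the loads = 1095 N·m counterclockwise.
The upward force F acts at a point 3.2 m from the right end, arm 3.2 m, giving F × 3.2 clockwise.
Στ = 0 ⇒ F × 3.2 = 1095 ⇒ F = 1095 / 3.2 = 342 N.

F ≈ 342 N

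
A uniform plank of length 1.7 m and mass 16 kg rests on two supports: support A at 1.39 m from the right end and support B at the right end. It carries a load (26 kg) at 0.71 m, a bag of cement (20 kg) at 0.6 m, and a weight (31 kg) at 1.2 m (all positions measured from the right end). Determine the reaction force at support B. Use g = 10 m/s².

Sum moments about support A (its reaction then has zero moment arm).
Beam weight: 16 × 10 = 160 N down at 0.85 m → arm 0.54 m, τ = 160 × 0.54 = 86.4 N·m clockwise.
Load: 26 × 10 = 260 N down at 0.71 m → arm 0.68 m, τ = 260 × 0.68 = 176.8 N·m clockwise.
Bag of cement: 20 × 10 = 200 N down at 0.6 m → arm 0.79 m, τ = 200 × 0.79 = 158 N·m clockwise.
Weight: 31 × 10 = 310 N down at 1.2 m → arm 0.19 m, τ = 310 × 0.19 = 58.9 N·m clockwise.
Net load moment about support A = 480.1 N·m clockwise.
Reaction R at support B is upward at 0 m, arm 1.39 m → moment R × 1.39 counterclockwise.
Balancing moments: R × 1.39 = 480.1, giving R = 345 N.

R_B ≈ 345 N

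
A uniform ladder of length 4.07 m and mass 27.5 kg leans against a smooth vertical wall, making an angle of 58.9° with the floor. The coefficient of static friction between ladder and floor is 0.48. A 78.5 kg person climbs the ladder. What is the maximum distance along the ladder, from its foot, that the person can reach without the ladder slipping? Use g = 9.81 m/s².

d ≈ 3.66 m

Choose the foot of the ladder as the axis so the floor normal and friction both act there and drop out.
Ladder weight 27.5×9.81 = 269.8 N acts at 2.035 m along the ladder; its horizontal arm is 2.035·cos58.9° = 1.051 m → τ = 283.6 N·m clockwise.
Person weight 78.5×9.81 = 770.1 N at distance d → arm d·cos58.9° → τ = 770.1·d·0.5165 clockwise.
Wall normal N at the top has arm L sinθ = 3.485 m counterclockwise, so Στ = 0 gives N·3.485 = 283.6 + 397.8·d.
ΣFy = 0 ⇒ N_floor = 1040 N, so the maximum friction is μ_s·N_floor = 0.48×1040 = 499.2 N. ΣFx = 0 ⇒ N_wall = f, so at the slipping point N = 499.2 N.
Substituting: 499.2×3.485 = 283.6 + 397.8·d ⇒ d = (1740 − 283.6) / 397.8 = 3.66 m.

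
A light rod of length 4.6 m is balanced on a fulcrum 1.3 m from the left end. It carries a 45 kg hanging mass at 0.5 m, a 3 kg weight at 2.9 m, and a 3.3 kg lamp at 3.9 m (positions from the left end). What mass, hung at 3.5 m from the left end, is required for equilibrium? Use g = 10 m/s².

Choose the fulcrum (at 1.3 m from the left end) as the axis so the support reaction has zero arm there.
Hanging mass: 45 × 10 = 450 N down at 0.5 m → arm 0.8 m, τ = 450 × 0.8 = 360 N·m counterclockwise.
Weight: 3 × 10 = 30 N down at 2.9 m → arm 1.6 m, τ = 30 × 1.6 = 48 N·m clockwise.
Lamp: 3.3 × 10 = 33 N down at 3.9 m → arm 2.6 m, τ = 33 × 2.6 = 85.8 N·m clockwise.
Net moment of known loads = 226.2 N·m counterclockwise.
An unknown mass m at 3.5 m has arm 2.2 m; its moment is m·g·2.2 clockwise.
Balancing moments: m × 10 × 2.2 = 226.2, giving m = 226.2 / (10 × 2.2) = 10.3 kg.

m ≈ 10.3 kg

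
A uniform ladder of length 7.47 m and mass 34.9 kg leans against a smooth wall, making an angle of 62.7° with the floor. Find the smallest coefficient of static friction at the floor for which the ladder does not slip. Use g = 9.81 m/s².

Take moments about the foot of the ladder.
Ladder weight 34.9×9.81 = 342.4 N acts at 3.735 m along the ladder; its horizontal arm is 3.735·cos62.7° = 1.713 m → τ = 586.5 N·m clockwise.
Wall normal N acts horizontally at the top; its moment arm is the height L sinθ = 7.47·sin62.7° = 6.638 m, counterclockwise.
Setting net torque to zero: N × 6.638 = 586.5 → N = 88.35 N.
ΣFx = 0 ⇒ f = N_wall = 88.35 N. ΣFy = 0 ⇒ N_floor = 342.4 N.
μ_min = f / N_floor = 88.35 / 342.4 = 0.258.

μ_min ≈ 0.258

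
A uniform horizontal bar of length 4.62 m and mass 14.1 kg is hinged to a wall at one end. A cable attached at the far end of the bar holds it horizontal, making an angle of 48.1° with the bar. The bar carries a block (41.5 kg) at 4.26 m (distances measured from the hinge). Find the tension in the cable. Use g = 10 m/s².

Choose the hinge as the axis so the unknown hinge reaction has zero arm there.
Beam weight: 14.1 × 10 = 141 N down at 2.31 m → arm 2.31 m, τ = 141 × 2.31 = 325.7 N·m clockwise.
Block: 41.5 × 10 = 415 N down at 4.26 m → arm 4.26 m, τ = 415 × 4.26 = 1768 N·m clockwise.
Total clockwise load moment = 2094 N·m.
The cable tension T acts at 4.62 m; only its component perpendicular to the bar, T sinθ, produces torque. sin 48.1° = 0.7443.
Balancing moments: T × 4.62 × 0.7443 = 2094, giving T = 2094 / 3.439 = 609 N.

T ≈ 609 N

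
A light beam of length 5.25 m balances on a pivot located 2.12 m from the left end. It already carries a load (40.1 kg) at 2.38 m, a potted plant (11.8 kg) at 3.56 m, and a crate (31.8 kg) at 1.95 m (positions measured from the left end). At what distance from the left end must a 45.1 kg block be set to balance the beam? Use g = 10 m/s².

x ≈ 1.63 m from the left end

About the pivot (at 2.12 m from the left end):
Load: 40.1 × 10 = 401 N down at 2.38 m → arm 0.26 m, τ = 401 × 0.26 = 104.3 N·m clockwise.
Potted plant: 11.8 × 10 = 118 N down at 3.56 m → arm 1.44 m, τ = 118 × 1.44 = 169.9 N·m clockwise.
Crate: 31.8 × 10 = 318 N down at 1.95 m → arm 0.17 m, τ = 318 × 0.17 = 54.06 N·m counterclockwise.
Net moment of existing loads = 220.1 N·m clockwise.
The block weighs 45.1 × 10 = 451 N and must supply an equal counterclockwise moment, so its lever arm about the pivot is 220.1 / 451 = 0.488 m.
That puts it at 2.12 − 0.488 = 1.63 m from the left end.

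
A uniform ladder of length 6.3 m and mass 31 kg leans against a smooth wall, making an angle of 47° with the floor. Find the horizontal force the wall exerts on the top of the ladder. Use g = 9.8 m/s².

N_wall ≈ 142 N

Sum moments about the foot of the ladder (the floor normal and friction both act there and drop out).
Ladder weight 31×9.8 = 303.8 N acts at 3.15 m along the ladder; its horizontal arm is 3.15·cos47° = 2.148 m → τ = 652.6 N·m clockwise.
Wall normal N acts horizontally at the top; its moment arm is the height L sinθ = 6.3·sin47° = 4.608 m, counterclockwise.
Balancing moments: N × 4.608 = 652.6, giving N = 142 N.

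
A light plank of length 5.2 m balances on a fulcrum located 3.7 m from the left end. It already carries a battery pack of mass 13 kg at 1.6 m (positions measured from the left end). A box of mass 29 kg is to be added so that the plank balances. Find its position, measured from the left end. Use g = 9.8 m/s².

Take moments about the fulcrum (at 3.7 m from the left end).
Battery pack: 13 × 9.8 = 127.4 N down at 1.6 m → arm 2.1 m, τ = 127.4 × 2.1 = 267.5 N·m counterclockwise.
Net moment of existing loads = 267.5 N·m counterclockwise.
The box weighs 29 × 9.8 = 284.2 N and must supply an equal clockwise moment, so its lever arm about the fulcrum is 267.5 / 284.2 = 0.941 m.
That puts it at 3.7 + 0.941 = 4.64 m from the left end.

x ≈ 4.64 m from the left end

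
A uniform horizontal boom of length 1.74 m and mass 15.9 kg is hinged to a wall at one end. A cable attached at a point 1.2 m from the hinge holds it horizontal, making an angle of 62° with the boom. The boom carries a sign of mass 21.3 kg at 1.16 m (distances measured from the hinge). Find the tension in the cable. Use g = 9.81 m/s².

Sum moments about the hinge (the unknown hinge reaction has zero arm there).
Beam weight: 15.9 × 9.81 = 156 N down at 0.87 m → arm 0.87 m, τ = 156 × 0.87 = 135.7 N·m clockwise.
Sign: 21.3 × 9.81 = 209 N down at 1.16 m → arm 1.16 m, τ = 209 × 1.16 = 242.4 N·m clockwise.
Total clockwise load moment = 378.1 N·m.
The cable tension T acts at 1.2 m; only its component perpendicular to the boom, T sinθ, produces torque. sin 62° = 0.8829.
For rotational equilibrium, T × 1.2 × 0.8829 = 378.1, so T = 378.1 / 1.059 = 357 N.

T ≈ 357 N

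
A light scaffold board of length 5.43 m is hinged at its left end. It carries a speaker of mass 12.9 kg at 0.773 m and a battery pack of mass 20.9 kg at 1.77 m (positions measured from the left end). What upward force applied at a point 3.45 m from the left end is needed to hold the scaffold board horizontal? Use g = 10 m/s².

F ≈ 136 N

About the left end:
Speaker: 12.9 × 10 = 129 N down at 0.773 m → arm 0.773 m, τ = 129 × 0.773 = 99.72 N·m clockwise.
Battery pack: 20.9 × 10 = 209 N down at 1.77 m → arm 1.77 m, τ = 209 × 1.77 = 369.9 N·m clockwise.
Net moment of the loads = 469.6 N·m clockwise.
The upward force F acts at a point 3.45 m from the left end, arm 3.45 m, giving F × 3.45 counterclockwise.
For rotational equilibrium, F × 3.45 = 469.6, so F = 469.6 / 3.45 = 136 N.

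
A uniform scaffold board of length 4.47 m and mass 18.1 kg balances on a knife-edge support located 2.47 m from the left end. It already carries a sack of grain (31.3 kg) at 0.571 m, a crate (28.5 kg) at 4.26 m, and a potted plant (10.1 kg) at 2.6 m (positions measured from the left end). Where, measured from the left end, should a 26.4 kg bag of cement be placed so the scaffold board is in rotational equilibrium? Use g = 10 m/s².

About the knife-edge support (at 2.47 m from the left end):
Beam weight: 18.1 × 10 = 181 N down at 2.235 m → arm 0.235 m, τ = 181 × 0.235 = 42.53 N·m counterclockwise.
Sack of grain: 31.3 × 10 = 313 N down at 0.571 m → arm 1.899 m, τ = 313 × 1.899 = 594.4 N·m counterclockwise.
Crate: 28.5 × 10 = 285 N down at 4.26 m → arm 1.79 m, τ = 285 × 1.79 = 510.2 N·m clockwise.
Potted plant: 10.1 × 10 = 101 N down at 2.6 m → arm 0.13 m, τ = 101 × 0.13 = 13.13 N·m clockwise.
Net moment of existing loads = 113.6 N·m counterclockwise.
The bag of cement weighs 26.4 × 10 = 264 N and must supply an equal clockwise moment, so its lever arm about the knife-edge support is 113.6 / 264 = 0.43 m.
That puts it at 2.47 + 0.43 = 2.9 m from the left end.

x ≈ 2.9 m from the left end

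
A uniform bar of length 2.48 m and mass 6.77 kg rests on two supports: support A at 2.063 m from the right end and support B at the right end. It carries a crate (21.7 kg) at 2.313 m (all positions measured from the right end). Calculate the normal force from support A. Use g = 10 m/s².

Taking torques about support B:
Beam weight: 6.77 × 10 = 67.7 N down at 1.24 m → arm 1.24 m, τ = 67.7 × 1.24 = 83.95 N·m counterclockwise.
Crate: 21.7 × 10 = 217 N down at 2.313 m → arm 2.313 m, τ = 217 × 2.313 = 501.9 N·m counterclockwise.
Net load moment about support B = 585.9 N·m counterclockwise.
Reaction R at support A is upward at 2.063 m, arm 2.063 m → moment R × 2.063 clockwise.
For rotational equilibrium, R × 2.063 = 585.9, so R = 284 N.

R_A ≈ 284 N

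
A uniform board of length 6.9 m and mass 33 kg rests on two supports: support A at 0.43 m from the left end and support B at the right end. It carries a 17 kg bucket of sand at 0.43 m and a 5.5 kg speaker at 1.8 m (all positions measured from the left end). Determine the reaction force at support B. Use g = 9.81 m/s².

Sum moments about support A (its reaction then has zero moment arm).
Beam weight: 33 × 9.81 = 323.7 N down at 3.45 m → arm 3.02 m, τ = 323.7 × 3.02 = 977.6 N·m clockwise.
Bucket of sand: acts at the support A, moment arm 0 → no torque.
Speaker: 5.5 × 9.81 = 53.96 N down at 1.8 m → arm 1.37 m, τ = 53.96 × 1.37 = 73.93 N·m clockwise.
Net load moment about support A = 1052 N·m clockwise.
Reaction R at support B is upward at 6.9 m, arm 6.47 m → moment R × 6.47 counterclockwise.
Balancing moments: R × 6.47 = 1052, giving R = 163 N.

R_B ≈ 163 N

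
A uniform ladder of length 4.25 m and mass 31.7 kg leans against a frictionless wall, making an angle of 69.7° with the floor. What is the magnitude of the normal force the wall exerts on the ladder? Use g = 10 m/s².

Sum moments about the foot of the ladder (the floor normal and friction both act there and drop out).
Ladder weight 31.7×10 = 317 N acts at 2.125 m along the ladder; its horizontal arm is 2.125·cos69.7° = 0.7372 m → τ = 233.7 N·m clockwise.
Wall normal N acts horizontally at the top; its moment arm is the height L sinθ = 4.25·sin69.7° = 3.986 m, counterclockwise.
Balancing moments: N × 3.986 = 233.7, giving N = 58.6 N.

N_wall ≈ 58.6 N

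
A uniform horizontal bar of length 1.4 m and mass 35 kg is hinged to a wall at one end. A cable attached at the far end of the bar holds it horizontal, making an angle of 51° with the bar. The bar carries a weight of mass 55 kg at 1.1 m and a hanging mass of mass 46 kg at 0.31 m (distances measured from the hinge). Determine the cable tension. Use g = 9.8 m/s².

T ≈ 894 N

Sum moments about the hinge (the unknown hinge reaction has zero arm there).
Beam weight: 35 × 9.8 = 343 N down at 0.7 m → arm 0.7 m, τ = 343 × 0.7 = 240.1 N·m clockwise.
Weight: 55 × 9.8 = 539 N down at 1.1 m → arm 1.1 m, τ = 539 × 1.1 = 592.9 N·m clockwise.
Hanging mass: 46 × 9.8 = 450.8 N down at 0.31 m → arm 0.31 m, τ = 450.8 × 0.31 = 139.7 N·m clockwise.
Total clockwise load moment = 972.7 N·m.
The cable tension T acts at 1.4 m; only its component perpendicular to the bar, T sinθ, produces torque. sin 51° = 0.7771.
Setting net torque to zero: T × 1.4 × 0.7771 = 972.7 → T = 972.7 / 1.088 = 894 N.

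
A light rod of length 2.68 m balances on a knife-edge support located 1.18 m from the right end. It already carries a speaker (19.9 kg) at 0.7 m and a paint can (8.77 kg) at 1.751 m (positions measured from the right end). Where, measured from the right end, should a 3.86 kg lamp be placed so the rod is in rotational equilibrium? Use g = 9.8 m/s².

x ≈ 2.36 m from the right end

Choose the knife-edge support (at 1.18 m from the right end) as the axis so the support reaction has zero arm there.
Speaker: 19.9 × 9.8 = 195 N down at 0.7 m → arm 0.48 m, τ = 195 × 0.48 = 93.6 N·m clockwise.
Paint can: 8.77 × 9.8 = 85.95 N down at 1.751 m → arm 0.571 m, τ = 85.95 × 0.571 = 49.08 N·m counterclockwise.
Net moment of existing loads = 44.52 N·m clockwise.
The lamp weighs 3.86 × 9.8 = 37.83 N and must supply an equal counterclockwise moment, so its lever arm about the knife-edge support is 44.52 / 37.83 = 1.18 m.
That puts it at 1.18 + 1.18 = 2.36 m from the right end.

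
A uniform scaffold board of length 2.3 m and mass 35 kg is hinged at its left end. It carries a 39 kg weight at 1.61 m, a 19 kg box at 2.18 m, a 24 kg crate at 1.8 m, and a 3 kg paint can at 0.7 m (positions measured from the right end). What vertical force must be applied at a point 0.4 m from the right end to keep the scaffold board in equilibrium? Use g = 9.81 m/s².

F ≈ 445 N

Choose the left end as the axis so the unknown pivot reaction has zero arm there.
Beam weight: 35 × 9.81 = 343.4 N down at 1.15 m → arm 1.15 m, τ = 343.4 × 1.15 = 394.9 N·m clockwise.
Weight: 39 × 9.81 = 382.6 N down at 1.61 m → arm 0.69 m, τ = 382.6 × 0.69 = 264 N·m clockwise.
Box: 19 × 9.81 = 186.4 N down at 2.18 m → arm 0.12 m, τ = 186.4 × 0.12 = 22.37 N·m clockwise.
Crate: 24 × 9.81 = 235.4 N down at 1.8 m → arm 0.5 m, τ = 235.4 × 0.5 = 117.7 N·m clockwise.
Paint can: 3 × 9.81 = 29.43 N down at 0.7 m → arm 1.6 m, τ = 29.43 × 1.6 = 47.09 N·m clockwise.
Net moment of the loads = 846.1 N·m clockwise.
The upward force F acts at a point 0.4 m from the right end, arm 1.9 m, giving F × 1.9 counterclockwise.
Στ = 0 ⇒ F × 1.9 = 846.1 ⇒ F = 846.1 / 1.9 = 445 N.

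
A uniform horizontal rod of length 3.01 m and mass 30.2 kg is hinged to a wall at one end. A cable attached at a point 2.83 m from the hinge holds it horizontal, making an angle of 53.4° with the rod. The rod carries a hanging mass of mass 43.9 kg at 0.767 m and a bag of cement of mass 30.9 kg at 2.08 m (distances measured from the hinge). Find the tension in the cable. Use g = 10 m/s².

Choose the hinge as the axis so the unknown hinge reaction has zero arm there.
Beam weight: 30.2 × 10 = 302 N down at 1.505 m → arm 1.505 m, τ = 302 × 1.505 = 454.5 N·m clockwise.
Hanging mass: 43.9 × 10 = 439 N down at 0.767 m → arm 0.767 m, τ = 439 × 0.767 = 336.7 N·m clockwise.
Bag of cement: 30.9 × 10 = 309 N down at 2.08 m → arm 2.08 m, τ = 309 × 2.08 = 642.7 N·m clockwise.
Total clockwise load moment = 1434 N·m.
The cable tension T acts at 2.83 m; only its component perpendicular to the rod, T sinθ, produces torque. sin 53.4° = 0.8028.
Balancing moments: T × 2.83 × 0.8028 = 1434, giving T = 1434 / 2.272 = 631 N.

T ≈ 631 N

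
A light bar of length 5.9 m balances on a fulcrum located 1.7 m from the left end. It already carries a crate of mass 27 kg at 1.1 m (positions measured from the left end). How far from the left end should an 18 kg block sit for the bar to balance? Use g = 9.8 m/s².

x ≈ 2.6 m from the left end

Take moments about the fulcrum (at 1.7 m from the left end).
Crate: 27 × 9.8 = 264.6 N down at 1.1 m → arm 0.6 m, τ = 264.6 × 0.6 = 158.8 N·m counterclockwise.
Net moment of existing loads = 158.8 N·m counterclockwise.
The block weighs 18 × 9.8 = 176.4 N and must supply an equal clockwise moment, so its lever arm about the fulcrum is 158.8 / 176.4 = 0.9 m.
That puts it at 1.7 + 0.9 = 2.6 m from the left end.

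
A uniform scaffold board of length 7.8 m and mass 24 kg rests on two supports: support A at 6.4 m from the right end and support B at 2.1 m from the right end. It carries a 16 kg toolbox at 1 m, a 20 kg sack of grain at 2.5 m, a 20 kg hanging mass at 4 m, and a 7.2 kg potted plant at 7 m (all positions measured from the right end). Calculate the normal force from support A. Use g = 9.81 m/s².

Taking torques about support B:
Beam weight: 24 × 9.81 = 235.4 N down at 3.9 m → arm 1.8 m, τ = 235.4 × 1.8 = 423.7 N·m counterclockwise.
Toolbox: 16 × 9.81 = 157 N down at 1 m → arm 1.1 m, τ = 157 × 1.1 = 172.7 N·m clockwise.
Sack of grain: 20 × 9.81 = 196.2 N down at 2.5 m → arm 0.4 m, τ = 196.2 × 0.4 = 78.48 N·m counterclockwise.
Hanging mass: 20 × 9.81 = 196.2 N down at 4 m → arm 1.9 m, τ = 196.2 × 1.9 = 372.8 N·m counterclockwise.
Potted plant: 7.2 × 9.81 = 70.63 N down at 7 m → arm 4.9 m, τ = 70.63 × 4.9 = 346.1 N·m counterclockwise.
Net load moment about support B = 1048 N·m counterclockwise.
Reaction R at support A is upward at 6.4 m, arm 4.3 m → moment R × 4.3 clockwise.
Στ = 0 ⇒ R × 4.3 = 1048 ⇒ R = 244 N.

R_A ≈ 244 N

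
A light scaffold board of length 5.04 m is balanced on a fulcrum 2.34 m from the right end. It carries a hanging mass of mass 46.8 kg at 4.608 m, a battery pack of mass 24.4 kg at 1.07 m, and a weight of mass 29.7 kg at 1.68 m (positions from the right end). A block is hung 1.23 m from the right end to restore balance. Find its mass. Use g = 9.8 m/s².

Taking torques about the fulcrum (at 2.34 m from the right end):
Hanging mass: 46.8 × 9.8 = 458.6 N down at 4.608 m → arm 2.268 m, τ = 458.6 × 2.268 = 1040 N·m counterclockwise.
Battery pack: 24.4 × 9.8 = 239.1 N down at 1.07 m → arm 1.27 m, τ = 239.1 × 1.27 = 303.7 N·m clockwise.
Weight: 29.7 × 9.8 = 291.1 N down at 1.68 m → arm 0.66 m, τ = 291.1 × 0.66 = 192.1 N·m clockwise.
Net moment of known loads = 544.2 N·m counterclockwise.
An unknown mass m at 1.23 m has arm 1.11 m; its moment is m·g·1.11 clockwise.
Στ = 0 ⇒ m × 9.8 × 1.11 = 544.2 ⇒ m = 544.2 / (9.8 × 1.11) = 50 kg.

m ≈ 50 kg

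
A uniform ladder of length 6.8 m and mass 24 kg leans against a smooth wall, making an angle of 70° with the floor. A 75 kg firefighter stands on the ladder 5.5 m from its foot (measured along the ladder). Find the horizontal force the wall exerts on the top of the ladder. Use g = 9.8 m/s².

N_wall ≈ 259 N

Take moments about the foot of the ladder.
Ladder weight 24×9.8 = 235.2 N acts at 3.4 m along the ladder; its horizontal arm is 3.4·cos70° = 1.163 m → τ = 273.5 N·m clockwise.
Firefighter: 75×9.8 = 735 N at 5.5 m → arm 1.881 m → τ = 1383 N·m clockwise.
Wall normal N acts horizontally at the top; its moment arm is the height L sinθ = 6.8·sin70° = 6.39 m, counterclockwise.
Setting net torque to zero: N × 6.39 = 1656 → N = 259 N.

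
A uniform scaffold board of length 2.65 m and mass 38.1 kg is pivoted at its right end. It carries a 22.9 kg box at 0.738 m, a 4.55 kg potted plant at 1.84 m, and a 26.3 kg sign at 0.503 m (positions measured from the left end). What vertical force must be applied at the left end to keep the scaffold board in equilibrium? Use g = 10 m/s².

F ≈ 583 N

Sum moments about the right end (the unknown pivot reaction has zero arm there).
Beam weight: 38.1 × 10 = 381 N down at 1.325 m → arm 1.325 m, τ = 381 × 1.325 = 504.8 N·m counterclockwise.
Box: 22.9 × 10 = 229 N down at 0.738 m → arm 1.912 m, τ = 229 × 1.912 = 437.8 N·m counterclockwise.
Potted plant: 4.55 × 10 = 45.5 N down at 1.84 m → arm 0.81 m, τ = 45.5 × 0.81 = 36.86 N·m counterclockwise.
Sign: 26.3 × 10 = 263 N down at 0.503 m → arm 2.147 m, τ = 263 × 2.147 = 564.7 N·m counterclockwise.
Net moment of the loads = 1544 N·m counterclockwise.
The upward force F acts at the left end, arm 2.65 m, giving F × 2.65 clockwise.
Balancing moments: F × 2.65 = 1544, giving F = 1544 / 2.65 = 583 N.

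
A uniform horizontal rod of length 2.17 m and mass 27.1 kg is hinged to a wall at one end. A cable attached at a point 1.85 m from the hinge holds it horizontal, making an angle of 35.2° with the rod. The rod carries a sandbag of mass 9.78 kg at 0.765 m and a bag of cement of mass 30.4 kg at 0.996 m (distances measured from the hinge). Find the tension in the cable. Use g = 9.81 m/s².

About the hinge:
Beam weight: 27.1 × 9.81 = 265.9 N down at 1.085 m → arm 1.085 m, τ = 265.9 × 1.085 = 288.5 N·m clockwise.
Sandbag: 9.78 × 9.81 = 95.94 N down at 0.765 m → arm 0.765 m, τ = 95.94 × 0.765 = 73.39 N·m clockwise.
Bag of cement: 30.4 × 9.81 = 298.2 N down at 0.996 m → arm 0.996 m, τ = 298.2 × 0.996 = 297 N·m clockwise.
Total clockwise load moment = 658.9 N·m.
The cable tension T acts at 1.85 m; only its component perpendicular to the rod, T sinθ, produces torque. sin 35.2° = 0.5764.
Balancing moments: T × 1.85 × 0.5764 = 658.9, giving T = 658.9 / 1.066 = 618 N.

T ≈ 618 N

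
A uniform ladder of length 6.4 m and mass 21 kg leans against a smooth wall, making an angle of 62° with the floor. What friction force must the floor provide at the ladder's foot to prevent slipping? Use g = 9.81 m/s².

f ≈ 54.8 N

Sum moments about the foot of the ladder (the floor normal and friction both act there and drop out).
Ladder weight 21×9.81 = 206 N acts at 3.2 m along the ladder; its horizontal arm is 3.2·cos62° = 1.502 m → τ = 309.4 N·m clockwise.
Wall normal N acts horizontally at the top; its moment arm is the height L sinθ = 6.4·sin62° = 5.651 m, counterclockwise.
Setting net torque to zero: N × 5.651 = 309.4 → N = 54.8 N.
ΣFx = 0: friction at the foot balances the wall's push, so f = N_wall = 54.8 N.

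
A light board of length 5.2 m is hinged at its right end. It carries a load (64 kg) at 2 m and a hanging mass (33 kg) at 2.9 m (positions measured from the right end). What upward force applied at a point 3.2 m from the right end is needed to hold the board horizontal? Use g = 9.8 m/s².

F ≈ 685 N

Choose the right end as the axis so the unknown pivot reaction has zero arm there.
Load: 64 × 9.8 = 627.2 N down at 2 m → arm 2 m, τ = 627.2 × 2 = 1254 N·m counterclockwise.
Hanging mass: 33 × 9.8 = 323.4 N down at 2.9 m → arm 2.9 m, τ = 323.4 × 2.9 = 937.9 N·m counterclockwise.
Net moment of the loads = 2192 N·m counterclockwise.
The upward force F acts at a point 3.2 m from the right end, arm 3.2 m, giving F × 3.2 clockwise.
Στ = 0 ⇒ F × 3.2 = 2192 ⇒ F = 2192 / 3.2 = 685 N.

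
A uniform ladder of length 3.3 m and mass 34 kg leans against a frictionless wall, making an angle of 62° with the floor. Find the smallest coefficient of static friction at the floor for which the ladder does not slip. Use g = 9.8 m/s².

About the foot of the ladder:
Ladder weight 34×9.8 = 333.2 N acts at 1.65 m along the ladder; its horizontal arm is 1.65·cos62° = 0.7746 m → τ = 258.1 N·m clockwise.
Wall normal N acts horizontally at the top; its moment arm is the height L sinθ = 3.3·sin62° = 2.914 m, counterclockwise.
For rotational equilibrium, N × 2.914 = 258.1, so N = 88.57 N.
ΣFx = 0 ⇒ f = N_wall = 88.57 N. ΣFy = 0 ⇒ N_floor = 333.2 N.
μ_min = f / N_floor = 88.57 / 333.2 = 0.266.

μ_min ≈ 0.266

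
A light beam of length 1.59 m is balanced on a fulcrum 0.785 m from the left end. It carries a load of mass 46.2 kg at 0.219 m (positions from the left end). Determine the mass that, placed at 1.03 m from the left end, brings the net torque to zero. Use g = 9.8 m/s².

m ≈ 107 kg

Take moments about the fulcrum (at 0.785 m from the left end).
Load: 46.2 × 9.8 = 452.8 N down at 0.219 m → arm 0.566 m, τ = 452.8 × 0.566 = 256.3 N·m counterclockwise.
Net moment of known loads = 256.3 N·m counterclockwise.
An unknown mass m at 1.03 m has arm 0.245 m; its moment is m·g·0.245 clockwise.
Balancing moments: m × 9.8 × 0.245 = 256.3, giving m = 256.3 / (9.8 × 0.245) = 107 kg.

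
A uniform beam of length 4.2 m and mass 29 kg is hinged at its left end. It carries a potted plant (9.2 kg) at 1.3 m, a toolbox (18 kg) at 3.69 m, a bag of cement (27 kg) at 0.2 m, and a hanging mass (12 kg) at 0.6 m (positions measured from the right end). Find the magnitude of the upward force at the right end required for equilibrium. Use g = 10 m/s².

F ≈ 590 N

Take moments about the left end.
Beam weight: 29 × 10 = 290 N down at 2.1 m → arm 2.1 m, τ = 290 × 2.1 = 609 N·m clockwise.
Potted plant: 9.2 × 10 = 92 N down at 1.3 m → arm 2.9 m, τ = 92 × 2.9 = 266.8 N·m clockwise.
Toolbox: 18 × 10 = 180 N down at 3.69 m → arm 0.51 m, τ = 180 × 0.51 = 91.8 N·m clockwise.
Bag of cement: 27 × 10 = 270 N down at 0.2 m → arm 4 m, τ = 270 × 4 = 1080 N·m clockwise.
Hanging mass: 12 × 10 = 120 N down at 0.6 m → arm 3.6 m, τ = 120 × 3.6 = 432 N·m clockwise.
Net moment of the loads = 2480 N·m clockwise.
The upward force F acts at the right end, arm 4.2 m, giving F × 4.2 counterclockwise.
Στ = 0 ⇒ F × 4.2 = 2480 ⇒ F = 2480 / 4.2 = 590 N.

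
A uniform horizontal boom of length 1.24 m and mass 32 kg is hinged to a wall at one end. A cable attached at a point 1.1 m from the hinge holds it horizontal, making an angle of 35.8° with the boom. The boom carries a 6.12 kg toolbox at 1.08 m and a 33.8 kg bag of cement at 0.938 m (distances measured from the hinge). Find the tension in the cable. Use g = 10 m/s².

T ≈ 904 N

Taking torques about the hinge:
Beam weight: 32 × 10 = 320 N down at 0.62 m → arm 0.62 m, τ = 320 × 0.62 = 198.4 N·m clockwise.
Toolbox: 6.12 × 10 = 61.2 N down at 1.08 m → arm 1.08 m, τ = 61.2 × 1.08 = 66.1 N·m clockwise.
Bag of cement: 33.8 × 10 = 338 N down at 0.938 m → arm 0.938 m, τ = 338 × 0.938 = 317 N·m clockwise.
Total clockwise load moment = 581.5 N·m.
The cable tension T acts at 1.1 m; only its component perpendicular to the boom, T sinθ, produces torque. sin 35.8° = 0.585.
Στ = 0 ⇒ T × 1.1 × 0.585 = 581.5 ⇒ T = 581.5 / 0.6435 = 904 N.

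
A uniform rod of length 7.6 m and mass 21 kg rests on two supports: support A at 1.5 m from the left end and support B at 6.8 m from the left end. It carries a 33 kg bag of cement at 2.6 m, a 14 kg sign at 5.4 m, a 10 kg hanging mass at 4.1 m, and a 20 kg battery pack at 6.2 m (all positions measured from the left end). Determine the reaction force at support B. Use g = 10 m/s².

R_B ≈ 489 N

Taking torques about support A:
Beam weight: 21 × 10 = 210 N down at 3.8 m → arm 2.3 m, τ = 210 × 2.3 = 483 N·m clockwise.
Bag of cement: 33 × 10 = 330 N down at 2.6 m → arm 1.1 m, τ = 330 × 1.1 = 363 N·m clockwise.
Sign: 14 × 10 = 140 N down at 5.4 m → arm 3.9 m, τ = 140 × 3.9 = 546 N·m clockwise.
Hanging mass: 10 × 10 = 100 N down at 4.1 m → arm 2.6 m, τ = 100 × 2.6 = 260 N·m clockwise.
Battery pack: 20 × 10 = 200 N down at 6.2 m → arm 4.7 m, τ = 200 × 4.7 = 940 N·m clockwise.
Net load moment about support A = 2592 N·m clockwise.
Reaction R at support B is upward at 6.8 m, arm 5.3 m → moment R × 5.3 counterclockwise.
Setting net torque to zero: R × 5.3 = 2592 → R = 489 N.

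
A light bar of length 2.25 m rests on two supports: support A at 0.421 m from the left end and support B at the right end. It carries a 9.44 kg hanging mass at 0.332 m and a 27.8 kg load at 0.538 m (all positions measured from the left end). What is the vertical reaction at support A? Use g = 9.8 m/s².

Take moments about support B.
Hanging mass: 9.44 × 9.8 = 92.51 N down at 0.332 m → arm 1.918 m, τ = 92.51 × 1.918 = 177.4 N·m counterclockwise.
Load: 27.8 × 9.8 = 272.4 N down at 0.538 m → arm 1.712 m, τ = 272.4 × 1.712 = 466.3 N·m counterclockwise.
Net load moment about support B = 643.7 N·m counterclockwise.
Reaction R at support A is upward at 0.421 m, arm 1.829 m → moment R × 1.829 clockwise.
For rotational equilibrium, R × 1.829 = 643.7, so R = 352 N.

R_A ≈ 352 N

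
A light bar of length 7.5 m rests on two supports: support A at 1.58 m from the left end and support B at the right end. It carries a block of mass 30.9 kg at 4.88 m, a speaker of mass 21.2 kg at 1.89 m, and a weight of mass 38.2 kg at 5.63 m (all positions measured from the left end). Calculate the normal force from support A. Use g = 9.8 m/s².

R_A ≈ 449 N

Take moments about support B.
Block: 30.9 × 9.8 = 302.8 N down at 4.88 m → arm 2.62 m, τ = 302.8 × 2.62 = 793.3 N·m counterclockwise.
Speaker: 21.2 × 9.8 = 207.8 N down at 1.89 m → arm 5.61 m, τ = 207.8 × 5.61 = 1166 N·m counterclockwise.
Weight: 38.2 × 9.8 = 374.4 N down at 5.63 m → arm 1.87 m, τ = 374.4 × 1.87 = 700.1 N·m counterclockwise.
Net load moment about support B = 2659 N·m counterclockwise.
Reaction R at support A is upward at 1.58 m, arm 5.92 m → moment R × 5.92 clockwise.
Setting net torque to zero: R × 5.92 = 2659 → R = 449 N.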